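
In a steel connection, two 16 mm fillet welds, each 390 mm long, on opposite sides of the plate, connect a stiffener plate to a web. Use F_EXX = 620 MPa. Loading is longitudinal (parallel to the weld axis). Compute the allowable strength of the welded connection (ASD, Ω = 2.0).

Effective throat t_e = 0.707 × 16 = 11.31 mm.
Total length L = 780 mm; A_we = 11.31 × 780 = 8823 mm².
F_nw = 0.6 F_EXX = 0.6 × 620 = 372 MPa.
R_n = 372 × 8823 × 10⁻³ = 3282 kN; R_n/Ω = 3282/2.0 = 1641 kN.

R_n/Ω ≈ 1640 kN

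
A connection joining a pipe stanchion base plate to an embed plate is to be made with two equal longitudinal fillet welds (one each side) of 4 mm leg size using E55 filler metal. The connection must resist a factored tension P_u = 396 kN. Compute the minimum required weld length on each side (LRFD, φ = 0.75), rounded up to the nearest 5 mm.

L = 285 mm on each side

E55XX → F_EXX = 550 MPa.
Throat t_e = 0.707 × 4 = 2.828 mm.
φr_n = 0.75 × 0.6 × 550 × 2.828 × 10⁻³ = 0.6999 kN/mm.
L_req = P_u / φr_n = 396 / 0.6999 = 565.8 mm total.
Per side: 565.8 / 2 = 282.9 mm.
Round up → use L = 285 mm on each side.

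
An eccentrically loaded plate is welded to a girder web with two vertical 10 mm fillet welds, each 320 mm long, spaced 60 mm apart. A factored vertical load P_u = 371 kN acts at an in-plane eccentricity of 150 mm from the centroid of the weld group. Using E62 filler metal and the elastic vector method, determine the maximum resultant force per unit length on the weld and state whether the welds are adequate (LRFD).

E62XX → F_EXX = 620 MPa.
Total weld length L_w = 640 mm. Treat welds as unit-width lines.
Polar moment about centroid: J = 2[d³/12 + d(b/2)²] = 2[320³/12 + 320×30²] = 6037000 mm³.
Direct shear f_v = P/L_w = 371×10³ / 640 = 579.7 N/mm (vertical).
Torsion M = P·e = 371×10³ × 150 = 55650000 N·mm.
Critical point at (x, y) = (30, 160) from centroid. f_tx = M·y/J = 1475 N/mm; f_ty = M·x/J = 276.5 N/mm.
Resultant f_max = √[f_tx² + (f_v + f_ty)²] = √[1475² + (579.7 + 276.5)²] = 1705 N/mm.
Capacity per unit length: φr_n = 0.75 × 0.6 × 620 × (0.707 × 10) = 1973 N/mm.
1705 ≤ 1973 → adequate.

f_max ≈ 1710 N/mm; adequate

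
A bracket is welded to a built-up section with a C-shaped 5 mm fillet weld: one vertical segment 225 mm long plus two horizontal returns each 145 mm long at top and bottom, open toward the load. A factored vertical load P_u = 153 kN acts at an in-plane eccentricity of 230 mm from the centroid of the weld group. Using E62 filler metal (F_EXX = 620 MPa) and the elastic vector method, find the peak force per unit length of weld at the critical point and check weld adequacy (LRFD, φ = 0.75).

f_max ≈ 1150 N/mm; NOT adequate

Total weld length L_w = 515 mm. Treat welds as unit-width lines.
Centroid: x̄ = 2×145×72.5 / 515 = 40.83 mm from the vertical weld.
Polar moment about centroid: J = I_x + I_y = [225³/12 + 2×145×112.5²] + [225×40.83² + 2(145³/12 + 145×31.67²)] = 5794000 mm³.
Direct shear f_v = P/L_w = 153×10³ / 515 = 297.1 N/mm (vertical).
Torsion M = P·e = 153×10³ × 230 = 35190000 N·mm.
Critical point at (x, y) = (104.2, 112.5) from centroid. f_tx = M·y/J = 683.3 N/mm; f_ty = M·x/J = 632.8 N/mm.
Resultant f_max = √[f_tx² + (f_v + f_ty)²] = √[683.3² + (297.1 + 632.8)²] = 1154 N/mm.
Capacity per unit length: φr_n = 0.75 × 0.6 × 620 × (0.707 × 5) = 986.3 N/mm.
1154 > 986.3 → NOT adequate.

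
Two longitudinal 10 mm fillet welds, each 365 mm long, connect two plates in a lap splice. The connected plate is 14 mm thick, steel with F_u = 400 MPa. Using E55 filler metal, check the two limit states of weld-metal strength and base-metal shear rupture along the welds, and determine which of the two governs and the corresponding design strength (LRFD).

φR_n ≈ 1280 kN (weld metal governs)

E55XX → F_EXX = 550 MPa.
t_e = 0.707 × 10 = 7.07 mm; L = 730 mm.
Weld metal: φR_n = 0.75 × 0.6 × 550 × 7.07 × 730 × 10⁻³ = 1277 kN.
Base metal (shear rupture): φR_n = 0.75 × 0.6 × 400 × 14 × 730 × 10⁻³ = 1840 kN.
Governing: weld metal.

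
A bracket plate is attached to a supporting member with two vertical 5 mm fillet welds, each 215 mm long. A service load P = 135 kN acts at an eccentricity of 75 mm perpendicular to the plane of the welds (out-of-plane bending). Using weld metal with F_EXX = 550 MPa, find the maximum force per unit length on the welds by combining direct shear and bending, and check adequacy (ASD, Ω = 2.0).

L_w = 2 × 215 = 430 mm; section modulus (unit throat) S = 2 × L²/6 = 15410 mm².
Direct shear f_v = P/L_w = 135×10³/430 = 314 N/mm.
Moment M = P × e = 135×10³ × 75 = 10125000 N·mm; bending f_b = M/S = 657.1 N/mm.
f_max = √(f_v² + f_b²) = √(314² + 657.1²) = 728.3 N/mm.
r_n/Ω = (1/2.0) × 0.6 × 550 × (0.707 × 5) = 583.3 N/mm → NOT adequate.

f_max ≈ 728 N/mm; NOT adequate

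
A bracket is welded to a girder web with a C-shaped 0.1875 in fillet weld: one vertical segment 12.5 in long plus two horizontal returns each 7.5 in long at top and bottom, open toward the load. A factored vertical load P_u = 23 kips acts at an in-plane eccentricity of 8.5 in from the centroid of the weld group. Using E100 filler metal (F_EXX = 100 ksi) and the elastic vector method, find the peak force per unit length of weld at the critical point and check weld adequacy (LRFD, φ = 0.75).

f_max ≈ 2.41 kip/in; adequate

Total weld length L_w = 27.5 in. Treat welds as unit-width lines.
Centroid: x̄ = 2×7.5×3.75 / 27.5 = 2.045 in from the vertical weld.
Polar moment about centroid: J = I_x + I_y = [12.5³/12 + 2×7.5×6.25²] + [12.5×2.045² + 2(7.5³/12 + 7.5×1.705²)] = 914.9 in³.
Direct shear f_v = P/L_w = 23 / 27.5 = 0.8364 kip/in (vertical).
Torsion M = P·e = 23 × 8.5 = 195.5 kip·in.
Critical point at (x, y) = (5.455, 6.25) from centroid. f_tx = M·y/J = 1.336 kip/in; f_ty = M·x/J = 1.166 kip/in.
Resultant f_max = √[f_tx² + (f_v + f_ty)²] = √[1.336² + (0.8364 + 1.166)²] = 2.407 kip/in.
Capacity per unit length: φr_n = 0.75 × 0.6 × 100 × (0.707 × 0.1875) = 5.965 kip/in.
2.407 ≤ 5.965 → adequate.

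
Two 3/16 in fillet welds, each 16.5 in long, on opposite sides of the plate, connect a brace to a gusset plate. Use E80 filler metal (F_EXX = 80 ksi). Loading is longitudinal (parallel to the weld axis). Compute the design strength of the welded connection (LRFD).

φR_n ≈ 157 kips

Effective throat t_e = 0.707 × 0.1875 = 0.1326 in.
Total length L = 33 in; A_we = 0.1326 × 33 = 4.375 in².
F_nw = 0.6 F_EXX = 0.6 × 80 = 48 ksi.
φR_n = 0.75 × 48 × 4.375 = 157.5 kips.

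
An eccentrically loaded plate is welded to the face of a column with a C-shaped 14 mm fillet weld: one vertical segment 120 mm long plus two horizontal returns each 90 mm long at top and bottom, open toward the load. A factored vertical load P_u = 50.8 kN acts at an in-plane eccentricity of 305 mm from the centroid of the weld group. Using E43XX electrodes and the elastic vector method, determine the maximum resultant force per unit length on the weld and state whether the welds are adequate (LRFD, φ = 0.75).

E43XX → F_EXX = 430 MPa.
Total weld length L_w = 300 mm. Treat welds as unit-width lines.
Centroid: x̄ = 2×90×45 / 300 = 27 mm from the vertical weld.
Polar moment about centroid: J = I_x + I_y = [120³/12 + 2×90×60²] + [120×27² + 2(90³/12 + 90×18²)] = 1059000 mm³.
Direct shear f_v = P/L_w = 50.8×10³ / 300 = 169.3 N/mm (vertical).
Torsion M = P·e = 50.8×10³ × 305 = 15494000 N·mm.
Critical point at (x, y) = (63, 60) from centroid. f_tx = M·y/J = 877.6 N/mm; f_ty = M·x/J = 921.5 N/mm.
Resultant f_max = √[f_tx² + (f_v + f_ty)²] = √[877.6² + (169.3 + 921.5)²] = 1400 N/mm.
Capacity per unit length: φr_n = 0.75 × 0.6 × 430 × (0.707 × 14) = 1915 N/mm.
1400 ≤ 1915 → adequate.

f_max ≈ 1400 N/mm; adequate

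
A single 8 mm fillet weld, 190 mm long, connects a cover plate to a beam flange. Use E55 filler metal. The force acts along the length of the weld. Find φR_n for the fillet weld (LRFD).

E55XX → F_EXX = 550 MPa.
Effective throat t_e = 0.707 × 8 = 5.656 mm.
Total length L = 190 mm; A_we = 5.656 × 190 = 1075 mm².
F_nw = 0.6 F_EXX = 0.6 × 550 = 330 MPa.
φR_n = 0.75 × 330 × 1075 × 10⁻³ = 266 kN.

φR_n ≈ 266 kN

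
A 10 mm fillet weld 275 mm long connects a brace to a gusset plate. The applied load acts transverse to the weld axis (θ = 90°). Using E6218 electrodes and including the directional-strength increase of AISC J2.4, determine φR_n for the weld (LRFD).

E62XX → F_EXX = 620 MPa.
t_e = 0.707 × 10 = 7.07 mm; A_we = 7.07 × 275 = 1944 mm².
Directional factor: 1.0 + 0.5 sin^1.5(90°) = 1.5.
F_nw = 0.6 × 620 × 1.5 = 558 MPa.
φR_n = 0.75 × 558 × 1944 × 10⁻³ = 813.7 kN.

φR_n ≈ 814 kN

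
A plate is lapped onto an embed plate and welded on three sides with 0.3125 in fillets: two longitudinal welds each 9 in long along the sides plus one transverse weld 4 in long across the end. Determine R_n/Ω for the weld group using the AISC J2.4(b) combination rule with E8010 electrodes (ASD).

R_n/Ω ≈ 117 kip

E80XX → F_EXX = 80 ksi.
t_e = 0.707 × 0.3125 = 0.2209 in.
R_nwl = 0.6 × 80 × 0.2209 × 18 = 190.9 kip (longitudinal, 2 welds).
R_nwt = 0.6 × 80 × 0.2209 × 4 = 42.42 kip (transverse, base value).
(i) R_nwl + R_nwt = 233.3 kip; (ii) 0.85 R_nwl + 1.5 R_nwt = 225.9 kip.
R_n = max = 233.3 kip [governs: (i)]; R_n/Ω = 116.7 kip.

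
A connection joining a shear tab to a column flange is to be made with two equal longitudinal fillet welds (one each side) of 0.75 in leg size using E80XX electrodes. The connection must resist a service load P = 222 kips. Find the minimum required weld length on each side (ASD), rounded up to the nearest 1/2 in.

L = 9 in on each side

E80XX → F_EXX = 80 ksi.
Throat t_e = 0.707 × 0.75 = 0.5302 in.
r_n/Ω = (0.6 × 80 × 0.5302) / 2.0 = 12.73 kip/in.
L_req = P / (r_n/Ω) = 222 / 12.73 = 17.44 in total.
Per side: 17.44 / 2 = 8.722 in.
Round up → use L = 9 in on each side.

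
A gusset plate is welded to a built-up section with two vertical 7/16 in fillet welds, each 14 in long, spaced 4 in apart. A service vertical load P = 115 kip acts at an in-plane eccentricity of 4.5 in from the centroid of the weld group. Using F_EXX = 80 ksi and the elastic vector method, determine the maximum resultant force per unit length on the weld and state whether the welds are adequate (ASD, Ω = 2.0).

f_max ≈ 8.69 kip/in; NOT adequate

Total weld length L_w = 28 in. Treat welds as unit-width lines.
Polar moment about centroid: J = 2[d³/12 + d(b/2)²] = 2[14³/12 + 14×2²] = 569.3 in³.
Direct shear f_v = P/L_w = 115 / 28 = 4.107 kip/in (vertical).
Torsion M = P·e = 115 × 4.5 = 517.5 kip·in.
Critical point at (x, y) = (2, 7) from centroid. f_tx = M·y/J = 6.363 kip/in; f_ty = M·x/J = 1.818 kip/in.
Resultant f_max = √[f_tx² + (f_v + f_ty)²] = √[6.363² + (4.107 + 1.818)²] = 8.694 kip/in.
Capacity per unit length: r_n/Ω = (1/2.0) × 0.6 × 80 × (0.707 × 0.4375) = 7.423 kip/in.
8.694 > 7.423 → NOT adequate.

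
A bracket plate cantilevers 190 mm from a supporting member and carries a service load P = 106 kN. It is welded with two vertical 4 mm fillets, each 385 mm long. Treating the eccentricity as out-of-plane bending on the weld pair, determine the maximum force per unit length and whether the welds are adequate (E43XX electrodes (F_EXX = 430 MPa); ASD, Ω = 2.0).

f_max ≈ 430 N/mm; NOT adequate

L_w = 2 × 385 = 770 mm; section modulus (unit throat) S = 2 × L²/6 = 49410 mm².
Direct shear f_v = P/L_w = 106×10³/770 = 137.7 N/mm.
Moment M = P × e = 106×10³ × 190 = 20140000 N·mm; bending f_b = M/S = 407.6 N/mm.
f_max = √(f_v² + f_b²) = √(137.7² + 407.6²) = 430.2 N/mm.
r_n/Ω = (1/2.0) × 0.6 × 430 × (0.707 × 4) = 364.8 N/mm → NOT adequate.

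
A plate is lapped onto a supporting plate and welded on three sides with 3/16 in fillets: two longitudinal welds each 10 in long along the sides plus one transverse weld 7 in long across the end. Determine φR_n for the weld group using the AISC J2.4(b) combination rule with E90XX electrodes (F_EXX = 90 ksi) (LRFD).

φR_n ≈ 148 kip

t_e = 0.707 × 0.1875 = 0.1326 in.
R_nwl = 0.6 × 90 × 0.1326 × 20 = 143.2 kip (longitudinal, 2 welds).
R_nwt = 0.6 × 90 × 0.1326 × 7 = 50.11 kip (transverse, base value).
(i) R_nwl + R_nwt = 193.3 kip; (ii) 0.85 R_nwl + 1.5 R_nwt = 196.9 kip.
R_n = max = 196.9 kip [governs: (ii)]; φR_n = 147.6 kip.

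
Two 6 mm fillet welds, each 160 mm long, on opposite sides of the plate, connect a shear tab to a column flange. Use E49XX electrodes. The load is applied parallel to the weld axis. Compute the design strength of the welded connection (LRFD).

E49XX → F_EXX = 490 MPa.
Effective throat t_e = 0.707 × 6 = 4.242 mm.
Total length L = 320 mm; A_we = 4.242 × 320 = 1357 mm².
F_nw = 0.6 F_EXX = 0.6 × 490 = 294 MPa.
φR_n = 0.75 × 294 × 1357 × 10⁻³ = 299.3 kN.

φR_n ≈ 299 kN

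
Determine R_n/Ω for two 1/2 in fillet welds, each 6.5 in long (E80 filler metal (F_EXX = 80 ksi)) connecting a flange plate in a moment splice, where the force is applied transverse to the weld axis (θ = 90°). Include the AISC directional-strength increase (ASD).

R_n/Ω ≈ 165 kip

t_e = 0.707 × 0.5 = 0.3535 in; A_we = 0.3535 × 13 = 4.595 in².
Directional factor: 1.0 + 0.5 sin^1.5(90°) = 1.5.
F_nw = 0.6 × 80 × 1.5 = 72 ksi.
R_n/Ω = (72 × 4.595) / 2.0 = 165.4 kip.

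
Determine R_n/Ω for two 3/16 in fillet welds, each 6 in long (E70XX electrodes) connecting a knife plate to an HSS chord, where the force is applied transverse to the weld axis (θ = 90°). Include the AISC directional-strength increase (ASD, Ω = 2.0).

R_n/Ω ≈ 50.1 kips

E70XX → F_EXX = 70 ksi.
t_e = 0.707 × 0.1875 = 0.1326 in; A_we = 0.1326 × 12 = 1.591 in².
Directional factor: 1.0 + 0.5 sin^1.5(90°) = 1.5.
F_nw = 0.6 × 70 × 1.5 = 63 ksi.
R_n/Ω = (63 × 1.591) / 2.0 = 50.11 kips.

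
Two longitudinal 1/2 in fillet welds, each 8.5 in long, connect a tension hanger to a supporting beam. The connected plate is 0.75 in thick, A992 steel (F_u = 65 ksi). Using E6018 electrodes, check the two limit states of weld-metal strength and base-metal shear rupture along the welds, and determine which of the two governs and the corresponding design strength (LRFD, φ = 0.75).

E60XX → F_EXX = 60 ksi.
t_e = 0.707 × 0.5 = 0.3535 in; L = 17 in.
Weld metal: φR_n = 0.75 × 0.6 × 60 × 0.3535 × 17 = 162.3 kip.
Base metal (shear rupture): φR_n = 0.75 × 0.6 × 65 × 0.75 × 17 = 372.9 kip.
Governing: weld metal.

φR_n ≈ 162 kip (weld metal governs)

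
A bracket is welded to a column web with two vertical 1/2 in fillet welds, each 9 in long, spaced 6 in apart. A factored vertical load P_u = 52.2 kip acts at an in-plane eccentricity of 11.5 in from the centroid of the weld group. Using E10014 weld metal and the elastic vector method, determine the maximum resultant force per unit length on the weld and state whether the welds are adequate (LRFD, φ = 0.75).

f_max ≈ 13.3 kip/in; adequate

E100XX → F_EXX = 100 ksi.
Total weld length L_w = 18 in. Treat welds as unit-width lines.
Polar moment about centroid: J = 2[d³/12 + d(b/2)²] = 2[9³/12 + 9×3²] = 283.5 in³.
Direct shear f_v = P/L_w = 52.2 / 18 = 2.9 kip/in (vertical).
Torsion M = P·e = 52.2 × 11.5 = 600.3 kip·in.
Critical point at (x, y) = (3, 4.5) from centroid. f_tx = M·y/J = 9.529 kip/in; f_ty = M·x/J = 6.352 kip/in.
Resultant f_max = √[f_tx² + (f_v + f_ty)²] = √[9.529² + (2.9 + 6.352)²] = 13.28 kip/in.
Capacity per unit length: φr_n = 0.75 × 0.6 × 100 × (0.707 × 0.5) = 15.91 kip/in.
13.28 ≤ 15.91 → adequate.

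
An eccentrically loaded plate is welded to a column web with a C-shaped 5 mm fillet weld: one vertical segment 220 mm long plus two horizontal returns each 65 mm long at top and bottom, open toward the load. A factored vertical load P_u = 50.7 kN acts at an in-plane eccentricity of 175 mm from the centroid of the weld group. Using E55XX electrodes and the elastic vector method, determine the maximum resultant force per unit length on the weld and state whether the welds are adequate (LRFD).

f_max ≈ 498 N/mm; adequate

E55XX → F_EXX = 550 MPa.
Total weld length L_w = 350 mm. Treat welds as unit-width lines.
Centroid: x̄ = 2×65×32.5 / 350 = 12.07 mm from the vertical weld.
Polar moment about centroid: J = I_x + I_y = [220³/12 + 2×65×110²] + [220×12.07² + 2(65³/12 + 65×20.43²)] = 2592000 mm³.
Direct shear f_v = P/L_w = 50.7×10³ / 350 = 144.9 N/mm (vertical).
Torsion M = P·e = 50.7×10³ × 175 = 8872500 N·mm.
Critical point at (x, y) = (52.93, 110) from centroid. f_tx = M·y/J = 376.5 N/mm; f_ty = M·x/J = 181.1 N/mm.
Resultant f_max = √[f_tx² + (f_v + f_ty)²] = √[376.5² + (144.9 + 181.1)²] = 498 N/mm.
Capacity per unit length: φr_n = 0.75 × 0.6 × 550 × (0.707 × 5) = 874.9 N/mm.
498 ≤ 874.9 → adequate.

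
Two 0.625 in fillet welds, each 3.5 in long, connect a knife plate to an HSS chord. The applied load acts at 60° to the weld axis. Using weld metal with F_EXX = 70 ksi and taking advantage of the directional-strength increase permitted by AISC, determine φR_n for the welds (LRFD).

φR_n ≈ 137 kip

t_e = 0.707 × 0.625 = 0.4419 in; A_we = 0.4419 × 7 = 3.093 in².
Directional factor: 1.0 + 0.5 sin^1.5(60°) = 1.403.
F_nw = 0.6 × 70 × 1.403 = 58.92 ksi.
φR_n = 0.75 × 58.92 × 3.093 = 136.7 kip.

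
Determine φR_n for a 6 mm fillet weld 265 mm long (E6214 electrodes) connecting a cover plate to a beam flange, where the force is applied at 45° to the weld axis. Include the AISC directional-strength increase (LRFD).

φR_n ≈ 407 kN

E62XX → F_EXX = 620 MPa.
t_e = 0.707 × 6 = 4.242 mm; A_we = 4.242 × 265 = 1124 mm².
Directional factor: 1.0 + 0.5 sin^1.5(45°) = 1.297.
F_nw = 0.6 × 620 × 1.297 = 482.6 MPa.
φR_n = 0.75 × 482.6 × 1124 × 10⁻³ = 406.9 kN.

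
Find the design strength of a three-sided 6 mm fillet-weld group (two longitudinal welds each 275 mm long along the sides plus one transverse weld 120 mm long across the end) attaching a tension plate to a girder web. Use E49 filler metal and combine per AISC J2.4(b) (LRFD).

E49XX → F_EXX = 490 MPa.
t_e = 0.707 × 6 = 4.242 mm.
R_nwl = 0.6 × 490 × 4.242 × 550 × 10⁻³ = 685.9 kN (longitudinal, 2 welds).
R_nwt = 0.6 × 490 × 4.242 × 120 × 10⁻³ = 149.7 kN (transverse, base value).
(i) R_nwl + R_nwt = 835.6 kN; (ii) 0.85 R_nwl + 1.5 R_nwt = 807.5 kN.
R_n = max = 835.6 kN [governs: (i)]; φR_n = 626.7 kN.

φR_n ≈ 627 kN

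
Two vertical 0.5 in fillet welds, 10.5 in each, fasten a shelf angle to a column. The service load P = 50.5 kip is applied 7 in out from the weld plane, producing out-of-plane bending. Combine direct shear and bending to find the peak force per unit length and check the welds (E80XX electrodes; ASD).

f_max ≈ 9.92 kip/in; NOT adequate

E80XX → F_EXX = 80 ksi.
L_w = 2 × 10.5 = 21 in; section modulus (unit throat) S = 2 × L²/6 = 36.75 in².
Direct shear f_v = P/L_w = 50.5/21 = 2.405 kip/in.
Moment M = P × e = 50.5 × 7 = 353.5 kip·in; bending f_b = M/S = 9.619 kip/in.
f_max = √(f_v² + f_b²) = √(2.405² + 9.619²) = 9.915 kip/in.
r_n/Ω = (1/2.0) × 0.6 × 80 × (0.707 × 0.5) = 8.484 kip/in → NOT adequate.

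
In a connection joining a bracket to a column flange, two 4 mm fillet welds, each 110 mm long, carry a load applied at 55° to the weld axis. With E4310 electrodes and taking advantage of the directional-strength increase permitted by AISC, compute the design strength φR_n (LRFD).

E43XX → F_EXX = 430 MPa.
t_e = 0.707 × 4 = 2.828 mm; A_we = 2.828 × 220 = 622.2 mm².
Directional factor: 1.0 + 0.5 sin^1.5(55°) = 1.371.
F_nw = 0.6 × 430 × 1.371 = 353.6 MPa.
φR_n = 0.75 × 353.6 × 622.2 × 10⁻³ = 165 kN.

φR_n ≈ 165 kN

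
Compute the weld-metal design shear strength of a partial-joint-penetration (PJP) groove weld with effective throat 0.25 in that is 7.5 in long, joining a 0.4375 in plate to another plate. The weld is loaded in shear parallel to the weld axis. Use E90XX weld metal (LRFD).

E90XX → F_EXX = 90 ksi.
Effective throat (given) t_e = 0.25 in.
A_we = 0.25 × 7.5 = 1.875 in².
F_nw = 0.6 F_EXX = 54 ksi.
φR_n = 0.75 × 54 × 1.875 = 75.94 kips.

φR_n ≈ 75.9 kips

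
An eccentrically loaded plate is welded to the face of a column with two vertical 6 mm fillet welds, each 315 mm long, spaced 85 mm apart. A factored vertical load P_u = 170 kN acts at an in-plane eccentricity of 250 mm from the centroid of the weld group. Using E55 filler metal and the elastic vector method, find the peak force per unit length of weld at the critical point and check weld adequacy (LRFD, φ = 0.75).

f_max ≈ 1190 N/mm; NOT adequate

E55XX → F_EXX = 550 MPa.
Total weld length L_w = 630 mm. Treat welds as unit-width lines.
Polar moment about centroid: J = 2[d³/12 + d(b/2)²] = 2[315³/12 + 315×42.5²] = 6347000 mm³.
Direct shear f_v = P/L_w = 170×10³ / 630 = 269.8 N/mm (vertical).
Torsion M = P·e = 170×10³ × 250 = 42500000 N·mm.
Critical point at (x, y) = (42.5, 157.5) from centroid. f_tx = M·y/J = 1055 N/mm; f_ty = M·x/J = 284.6 N/mm.
Resultant f_max = √[f_tx² + (f_v + f_ty)²] = √[1055² + (269.8 + 284.6)²] = 1191 N/mm.
Capacity per unit length: φr_n = 0.75 × 0.6 × 550 × (0.707 × 6) = 1050 N/mm.
1191 > 1050 → NOT adequate.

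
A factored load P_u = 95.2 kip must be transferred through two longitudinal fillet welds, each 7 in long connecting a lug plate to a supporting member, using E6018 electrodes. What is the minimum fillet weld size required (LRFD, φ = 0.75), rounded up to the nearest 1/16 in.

E60XX → F_EXX = 60 ksi.
Total weld length L = 14 in.
Required throat t_e = P_u / (φ × 0.6 F_EXX × L) = 95.2 / (0.75 × 0.6 × 60 × 14) = 0.2519 in.
Required leg w = t_e / 0.707 = 0.3562 in → use 3/8 in.

w = 3/8 in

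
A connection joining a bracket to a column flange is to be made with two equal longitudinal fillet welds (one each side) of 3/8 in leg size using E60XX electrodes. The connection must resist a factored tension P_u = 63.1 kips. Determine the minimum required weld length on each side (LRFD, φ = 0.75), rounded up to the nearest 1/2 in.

L = 4.5 in on each side

E60XX → F_EXX = 60 ksi.
Throat t_e = 0.707 × 0.375 = 0.2651 in.
φr_n = 0.75 × 0.6 × 60 × 0.2651 = 7.158 kips/in.
L_req = P_u / φr_n = 63.1 / 7.158 = 8.815 in total.
Per side: 8.815 / 2 = 4.407 in.
Round up → use L = 4.5 in on each side.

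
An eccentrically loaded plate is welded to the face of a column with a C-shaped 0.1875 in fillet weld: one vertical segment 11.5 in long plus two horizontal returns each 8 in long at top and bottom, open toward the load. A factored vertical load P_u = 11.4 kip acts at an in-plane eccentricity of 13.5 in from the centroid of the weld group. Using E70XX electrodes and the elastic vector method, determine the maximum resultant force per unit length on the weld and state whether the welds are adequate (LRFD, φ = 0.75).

f_max ≈ 1.78 kip/in; adequate

E70XX → F_EXX = 70 ksi.
Total weld length L_w = 27.5 in. Treat welds as unit-width lines.
Centroid: x̄ = 2×8×4 / 27.5 = 2.327 in from the vertical weld.
Polar moment about centroid: J = I_x + I_y = [11.5³/12 + 2×8×5.75²] + [11.5×2.327² + 2(8³/12 + 8×1.673²)] = 848.1 in³.
Direct shear f_v = P/L_w = 11.4 / 27.5 = 0.4145 kip/in (vertical).
Torsion M = P·e = 11.4 × 13.5 = 153.9 kip·in.
Critical point at (x, y) = (5.673, 5.75) from centroid. f_tx = M·y/J = 1.043 kip/in; f_ty = M·x/J = 1.029 kip/in.
Resultant f_max = √[f_tx² + (f_v + f_ty)²] = √[1.043² + (0.4145 + 1.029)²] = 1.781 kip/in.
Capacity per unit length: φr_n = 0.75 × 0.6 × 70 × (0.707 × 0.1875) = 4.176 kip/in.
1.781 ≤ 4.176 → adequate.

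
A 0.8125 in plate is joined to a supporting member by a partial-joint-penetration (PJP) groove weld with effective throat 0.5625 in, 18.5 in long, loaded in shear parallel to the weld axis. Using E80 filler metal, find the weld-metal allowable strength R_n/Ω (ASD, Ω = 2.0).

E80XX → F_EXX = 80 ksi.
Effective throat (given) t_e = 0.5625 in.
A_we = 0.5625 × 18.5 = 10.41 in².
F_nw = 0.6 F_EXX = 48 ksi.
R_n/Ω = (48 × 10.41) / 2.0 = 249.8 kips.

R_n/Ω ≈ 250 kips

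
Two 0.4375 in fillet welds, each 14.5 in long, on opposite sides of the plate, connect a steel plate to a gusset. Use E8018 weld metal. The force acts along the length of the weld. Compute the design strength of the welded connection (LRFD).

E80XX → F_EXX = 80 ksi.
Effective throat t_e = 0.707 × 0.4375 = 0.3093 in.
Total length L = 29 in; A_we = 0.3093 × 29 = 8.97 in².
F_nw = 0.6 F_EXX = 0.6 × 80 = 48 ksi.
φR_n = 0.75 × 48 × 8.97 = 322.9 kip.

φR_n ≈ 323 kip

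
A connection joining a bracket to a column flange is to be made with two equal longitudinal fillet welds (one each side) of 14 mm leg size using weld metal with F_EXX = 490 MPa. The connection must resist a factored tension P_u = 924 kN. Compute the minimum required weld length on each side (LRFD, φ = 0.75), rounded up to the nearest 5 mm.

L = 215 mm on each side

Throat t_e = 0.707 × 14 = 9.898 mm.
φr_n = 0.75 × 0.6 × 490 × 9.898 × 10⁻³ = 2.183 kN/mm.
L_req = P_u / φr_n = 924 / 2.183 = 423.4 mm total.
Per side: 423.4 / 2 = 211.7 mm.
Round up → use L = 215 mm on each side.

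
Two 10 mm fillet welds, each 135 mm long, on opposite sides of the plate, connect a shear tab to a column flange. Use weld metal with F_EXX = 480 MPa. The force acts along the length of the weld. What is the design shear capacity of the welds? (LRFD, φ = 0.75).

φR_n ≈ 412 kN

Effective throat t_e = 0.707 × 10 = 7.07 mm.
Total length L = 270 mm; A_we = 7.07 × 270 = 1909 mm².
F_nw = 0.6 F_EXX = 0.6 × 480 = 288 MPa.
φR_n = 0.75 × 288 × 1909 × 10⁻³ = 412.3 kN.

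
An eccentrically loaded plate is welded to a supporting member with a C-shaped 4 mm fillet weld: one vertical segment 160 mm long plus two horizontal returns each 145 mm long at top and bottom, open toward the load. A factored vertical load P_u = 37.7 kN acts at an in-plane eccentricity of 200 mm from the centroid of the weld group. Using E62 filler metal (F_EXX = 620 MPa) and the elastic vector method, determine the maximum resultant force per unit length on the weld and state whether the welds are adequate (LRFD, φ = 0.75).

f_max ≈ 363 N/mm; adequate

Total weld length L_w = 450 mm. Treat welds as unit-width lines.
Centroid: x̄ = 2×145×72.5 / 450 = 46.72 mm from the vertical weld.
Polar moment about centroid: J = I_x + I_y = [160³/12 + 2×145×80²] + [160×46.72² + 2(145³/12 + 145×25.78²)] = 3247000 mm³.
Direct shear f_v = P/L_w = 37.7×10³ / 450 = 83.78 N/mm (vertical).
Torsion M = P·e = 37.7×10³ × 200 = 7540000 N·mm.
Critical point at (x, y) = (98.28, 80) from centroid. f_tx = M·y/J = 185.7 N/mm; f_ty = M·x/J = 228.2 N/mm.
Resultant f_max = √[f_tx² + (f_v + f_ty)²] = √[185.7² + (83.78 + 228.2)²] = 363.1 N/mm.
Capacity per unit length: φr_n = 0.75 × 0.6 × 620 × (0.707 × 4) = 789 N/mm.
363.1 ≤ 789 → adequate.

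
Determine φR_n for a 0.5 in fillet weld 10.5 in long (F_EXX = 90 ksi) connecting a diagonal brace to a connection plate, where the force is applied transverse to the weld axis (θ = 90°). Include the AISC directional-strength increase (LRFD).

t_e = 0.707 × 0.5 = 0.3535 in; A_we = 0.3535 × 10.5 = 3.712 in².
Directional factor: 1.0 + 0.5 sin^1.5(90°) = 1.5.
F_nw = 0.6 × 90 × 1.5 = 81 ksi.
φR_n = 0.75 × 81 × 3.712 = 225.5 kip.

φR_n ≈ 225 kip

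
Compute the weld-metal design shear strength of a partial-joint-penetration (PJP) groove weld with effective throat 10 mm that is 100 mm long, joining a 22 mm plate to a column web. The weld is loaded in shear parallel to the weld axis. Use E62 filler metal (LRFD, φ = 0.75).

E62XX → F_EXX = 620 MPa.
Effective throat (given) t_e = 10 mm.
A_we = 10 × 100 = 1000 mm².
F_nw = 0.6 F_EXX = 372 MPa.
φR_n = 0.75 × 372 × 1000 × 10⁻³ = 279 kN.

φR_n ≈ 279 kN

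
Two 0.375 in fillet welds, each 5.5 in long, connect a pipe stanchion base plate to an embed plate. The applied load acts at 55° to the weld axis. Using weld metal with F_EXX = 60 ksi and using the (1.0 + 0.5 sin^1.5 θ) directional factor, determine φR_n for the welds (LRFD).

t_e = 0.707 × 0.375 = 0.2651 in; A_we = 0.2651 × 11 = 2.916 in².
Directional factor: 1.0 + 0.5 sin^1.5(55°) = 1.371.
F_nw = 0.6 × 60 × 1.371 = 49.35 ksi.
φR_n = 0.75 × 49.35 × 2.916 = 107.9 kips.

φR_n ≈ 108 kips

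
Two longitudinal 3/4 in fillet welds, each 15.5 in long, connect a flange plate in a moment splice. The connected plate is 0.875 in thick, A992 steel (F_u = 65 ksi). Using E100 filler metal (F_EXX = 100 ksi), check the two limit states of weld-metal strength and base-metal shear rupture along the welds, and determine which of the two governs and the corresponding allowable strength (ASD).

R_n/Ω ≈ 493 kip (weld metal governs)

t_e = 0.707 × 0.75 = 0.5302 in; L = 31 in.
Weld metal: R_n/Ω = (1/2.0) × 0.6 × 100 × 0.5302 × 31 = 493.1 kip.
Base metal (shear rupture): R_n/Ω = (1/2.0) × 0.6 × 65 × 0.875 × 31 = 528.9 kip.
Governing: weld metal.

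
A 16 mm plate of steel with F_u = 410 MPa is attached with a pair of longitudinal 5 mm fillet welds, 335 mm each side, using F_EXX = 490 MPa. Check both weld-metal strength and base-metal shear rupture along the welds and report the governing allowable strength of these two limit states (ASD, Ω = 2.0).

t_e = 0.707 × 5 = 3.535 mm; L = 670 mm.
Weld metal: R_n/Ω = (1/2.0) × 0.6 × 490 × 3.535 × 670 × 10⁻³ = 348.2 kN.
Base metal (shear rupture): R_n/Ω = (1/2.0) × 0.6 × 410 × 16 × 670 × 10⁻³ = 1319 kN.
Governing: weld metal.

R_n/Ω ≈ 348 kN (weld metal governs)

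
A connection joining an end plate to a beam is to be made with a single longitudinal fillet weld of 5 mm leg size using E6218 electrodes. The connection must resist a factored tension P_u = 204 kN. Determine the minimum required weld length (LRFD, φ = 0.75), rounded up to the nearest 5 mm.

E62XX → F_EXX = 620 MPa.
Throat t_e = 0.707 × 5 = 3.535 mm.
φr_n = 0.75 × 0.6 × 620 × 3.535 × 10⁻³ = 0.9863 kN/mm.
L_req = P_u / φr_n = 204 / 0.9863 = 206.8 mm total.
Round up → use L = 210 mm.

L = 210 mm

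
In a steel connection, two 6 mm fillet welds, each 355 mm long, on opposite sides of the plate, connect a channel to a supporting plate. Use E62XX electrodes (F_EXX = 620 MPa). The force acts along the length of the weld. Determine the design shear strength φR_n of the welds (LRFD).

Effective throat t_e = 0.707 × 6 = 4.242 mm.
Total length L = 710 mm; A_we = 4.242 × 710 = 3012 mm².
F_nw = 0.6 F_EXX = 0.6 × 620 = 372 MPa.
φR_n = 0.75 × 372 × 3012 × 10⁻³ = 840.3 kN.

φR_n ≈ 840 kN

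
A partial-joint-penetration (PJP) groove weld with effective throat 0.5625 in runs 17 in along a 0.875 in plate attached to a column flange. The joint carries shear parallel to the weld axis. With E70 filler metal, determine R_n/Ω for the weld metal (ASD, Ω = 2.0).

R_n/Ω ≈ 201 kips

E70XX → F_EXX = 70 ksi.
Effective throat (given) t_e = 0.5625 in.
A_we = 0.5625 × 17 = 9.562 in².
F_nw = 0.6 F_EXX = 42 ksi.
R_n/Ω = (42 × 9.562) / 2.0 = 200.8 kips.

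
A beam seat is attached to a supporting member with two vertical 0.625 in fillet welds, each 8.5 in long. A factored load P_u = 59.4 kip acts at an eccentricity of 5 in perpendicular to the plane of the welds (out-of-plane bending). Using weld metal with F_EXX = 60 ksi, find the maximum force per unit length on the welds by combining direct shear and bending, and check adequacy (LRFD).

f_max ≈ 12.8 kip/in; NOT adequate

L_w = 2 × 8.5 = 17 in; section modulus (unit throat) S = 2 × L²/6 = 24.08 in².
Direct shear f_v = P/L_w = 59.4/17 = 3.494 kip/in.
Moment M = P × e = 59.4 × 5 = 297 kip·in; bending f_b = M/S = 12.33 kip/in.
f_max = √(f_v² + f_b²) = √(3.494² + 12.33²) = 12.82 kip/in.
φr_n = 0.75 × 0.6 × 60 × (0.707 × 0.625) = 11.93 kip/in → NOT adequate.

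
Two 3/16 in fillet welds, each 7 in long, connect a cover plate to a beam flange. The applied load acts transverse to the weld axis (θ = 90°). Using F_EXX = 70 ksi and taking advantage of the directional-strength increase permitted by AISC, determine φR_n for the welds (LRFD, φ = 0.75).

t_e = 0.707 × 0.1875 = 0.1326 in; A_we = 0.1326 × 14 = 1.856 in².
Directional factor: 1.0 + 0.5 sin^1.5(90°) = 1.5.
F_nw = 0.6 × 70 × 1.5 = 63 ksi.
φR_n = 0.75 × 63 × 1.856 = 87.69 kip.

φR_n ≈ 87.7 kip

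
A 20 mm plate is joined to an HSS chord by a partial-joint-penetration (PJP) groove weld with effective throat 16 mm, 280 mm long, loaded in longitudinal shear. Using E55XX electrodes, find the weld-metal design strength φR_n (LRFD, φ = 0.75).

φR_n ≈ 1110 kN

E55XX → F_EXX = 550 MPa.
Effective throat (given) t_e = 16 mm.
A_we = 16 × 280 = 4480 mm².
F_nw = 0.6 F_EXX = 330 MPa.
φR_n = 0.75 × 330 × 4480 × 10⁻³ = 1109 kN.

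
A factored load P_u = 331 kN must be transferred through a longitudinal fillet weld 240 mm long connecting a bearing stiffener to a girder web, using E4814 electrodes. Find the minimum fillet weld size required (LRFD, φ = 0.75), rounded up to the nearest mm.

w = 10 mm

E48XX → F_EXX = 480 MPa.
Total weld length L = 240 mm.
Required throat t_e = P_u / (φ × 0.6 F_EXX × L) = 331 / (0.75 × 0.6 × 480 × 240 × 10⁻³) = 6.385 mm.
Required leg w = t_e / 0.707 = 9.031 mm → use 10 mm.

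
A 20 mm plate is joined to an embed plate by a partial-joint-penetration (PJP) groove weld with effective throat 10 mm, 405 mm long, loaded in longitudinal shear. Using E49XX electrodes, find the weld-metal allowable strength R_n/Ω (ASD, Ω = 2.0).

E49XX → F_EXX = 490 MPa.
Effective throat (given) t_e = 10 mm.
A_we = 10 × 405 = 4050 mm².
F_nw = 0.6 F_EXX = 294 MPa.
R_n/Ω = (294 × 4050) / 2.0 × 10⁻³ = 595.4 kN.

R_n/Ω ≈ 595 kN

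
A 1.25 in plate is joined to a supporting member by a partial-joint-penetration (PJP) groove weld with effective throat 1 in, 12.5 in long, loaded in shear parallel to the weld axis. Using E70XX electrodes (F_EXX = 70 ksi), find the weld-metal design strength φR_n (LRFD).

φR_n ≈ 394 kip

Effective throat (given) t_e = 1 in.
A_we = 1 × 12.5 = 12.5 in².
F_nw = 0.6 F_EXX = 42 ksi.
φR_n = 0.75 × 42 × 12.5 = 393.8 kip.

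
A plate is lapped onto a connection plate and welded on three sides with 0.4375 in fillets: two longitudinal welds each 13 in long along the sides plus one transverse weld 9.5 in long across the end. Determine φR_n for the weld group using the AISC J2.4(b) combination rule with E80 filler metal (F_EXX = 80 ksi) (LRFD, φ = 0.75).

φR_n ≈ 405 kips

t_e = 0.707 × 0.4375 = 0.3093 in.
R_nwl = 0.6 × 80 × 0.3093 × 26 = 386 kips (longitudinal, 2 welds).
R_nwt = 0.6 × 80 × 0.3093 × 9.5 = 141 kips (transverse, base value).
(i) R_nwl + R_nwt = 527.1 kips; (ii) 0.85 R_nwl + 1.5 R_nwt = 539.7 kips.
R_n = max = 539.7 kips [governs: (ii)]; φR_n = 404.8 kips.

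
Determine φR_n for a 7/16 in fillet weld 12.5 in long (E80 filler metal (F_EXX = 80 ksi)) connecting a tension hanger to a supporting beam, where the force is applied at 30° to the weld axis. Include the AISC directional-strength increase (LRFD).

t_e = 0.707 × 0.4375 = 0.3093 in; A_we = 0.3093 × 12.5 = 3.866 in².
Directional factor: 1.0 + 0.5 sin^1.5(30°) = 1.177.
F_nw = 0.6 × 80 × 1.177 = 56.49 ksi.
φR_n = 0.75 × 56.49 × 3.866 = 163.8 kip.

φR_n ≈ 164 kip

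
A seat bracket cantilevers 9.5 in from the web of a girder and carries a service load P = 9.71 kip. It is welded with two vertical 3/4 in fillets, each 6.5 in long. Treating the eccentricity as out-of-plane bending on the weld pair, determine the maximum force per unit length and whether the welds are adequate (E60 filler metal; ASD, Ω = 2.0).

f_max ≈ 6.59 kip/in; adequate

E60XX → F_EXX = 60 ksi.
L_w = 2 × 6.5 = 13 in; section modulus (unit throat) S = 2 × L²/6 = 14.08 in².
Direct shear f_v = P/L_w = 9.71/13 = 0.7469 kip/in.
Moment M = P × e = 9.71 × 9.5 = 92.245 kip·in; bending f_b = M/S = 6.55 kip/in.
f_max = √(f_v² + f_b²) = √(0.7469² + 6.55²) = 6.592 kip/in.
r_n/Ω = (1/2.0) × 0.6 × 60 × (0.707 × 0.75) = 9.544 kip/in → adequate.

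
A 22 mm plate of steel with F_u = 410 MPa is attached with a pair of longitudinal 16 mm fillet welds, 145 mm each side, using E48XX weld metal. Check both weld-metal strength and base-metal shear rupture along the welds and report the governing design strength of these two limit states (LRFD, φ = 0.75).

φR_n ≈ 709 kN (weld metal governs)

E48XX → F_EXX = 480 MPa.
t_e = 0.707 × 16 = 11.31 mm; L = 290 mm.
Weld metal: φR_n = 0.75 × 0.6 × 480 × 11.31 × 290 × 10⁻³ = 708.6 kN.
Base metal (shear rupture): φR_n = 0.75 × 0.6 × 410 × 22 × 290 × 10⁻³ = 1177 kN.
Governing: weld metal.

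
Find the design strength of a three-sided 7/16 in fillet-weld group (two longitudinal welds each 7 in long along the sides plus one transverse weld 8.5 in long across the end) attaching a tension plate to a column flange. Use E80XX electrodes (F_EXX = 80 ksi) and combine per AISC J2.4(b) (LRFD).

t_e = 0.707 × 0.4375 = 0.3093 in.
R_nwl = 0.6 × 80 × 0.3093 × 14 = 207.9 kip (longitudinal, 2 welds).
R_nwt = 0.6 × 80 × 0.3093 × 8.5 = 126.2 kip (transverse, base value).
(i) R_nwl + R_nwt = 334.1 kip; (ii) 0.85 R_nwl + 1.5 R_nwt = 366 kip.
R_n = max = 366 kip [governs: (ii)]; φR_n = 274.5 kip.

φR_n ≈ 274 kip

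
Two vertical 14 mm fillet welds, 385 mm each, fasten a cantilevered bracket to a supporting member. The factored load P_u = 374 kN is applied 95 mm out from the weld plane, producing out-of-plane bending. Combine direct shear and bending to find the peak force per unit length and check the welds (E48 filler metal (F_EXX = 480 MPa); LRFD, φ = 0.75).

L_w = 2 × 385 = 770 mm; section modulus (unit throat) S = 2 × L²/6 = 49410 mm².
Direct shear f_v = P/L_w = 374×10³/770 = 485.7 N/mm.
Moment M = P × e = 374×10³ × 95 = 35530000 N·mm; bending f_b = M/S = 719.1 N/mm.
f_max = √(f_v² + f_b²) = √(485.7² + 719.1²) = 867.8 N/mm.
φr_n = 0.75 × 0.6 × 480 × (0.707 × 14) = 2138 N/mm → adequate.

f_max ≈ 868 N/mm; adequate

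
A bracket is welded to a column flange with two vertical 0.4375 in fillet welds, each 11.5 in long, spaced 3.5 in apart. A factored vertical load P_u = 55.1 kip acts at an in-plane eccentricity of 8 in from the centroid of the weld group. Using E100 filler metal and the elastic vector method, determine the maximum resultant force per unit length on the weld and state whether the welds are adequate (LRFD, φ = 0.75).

f_max ≈ 9.17 kip/in; adequate

E100XX → F_EXX = 100 ksi.
Total weld length L_w = 23 in. Treat welds as unit-width lines.
Polar moment about centroid: J = 2[d³/12 + d(b/2)²] = 2[11.5³/12 + 11.5×1.75²] = 323.9 in³.
Direct shear f_v = P/L_w = 55.1 / 23 = 2.396 kip/in (vertical).
Torsion M = P·e = 55.1 × 8 = 440.8 kip·in.
Critical point at (x, y) = (1.75, 5.75) from centroid. f_tx = M·y/J = 7.825 kip/in; f_ty = M·x/J = 2.381 kip/in.
Resultant f_max = √[f_tx² + (f_v + f_ty)²] = √[7.825² + (2.396 + 2.381)²] = 9.168 kip/in.
Capacity per unit length: φr_n = 0.75 × 0.6 × 100 × (0.707 × 0.4375) = 13.92 kip/in.
9.168 ≤ 13.92 → adequate.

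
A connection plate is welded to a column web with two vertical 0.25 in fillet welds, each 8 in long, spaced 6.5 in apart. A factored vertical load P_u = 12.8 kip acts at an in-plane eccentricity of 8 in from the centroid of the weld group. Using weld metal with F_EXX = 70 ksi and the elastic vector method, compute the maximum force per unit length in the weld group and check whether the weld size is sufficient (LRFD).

Total weld length L_w = 16 in. Treat welds as unit-width lines.
Polar moment about centroid: J = 2[d³/12 + d(b/2)²] = 2[8³/12 + 8×3.25²] = 254.3 in³.
Direct shear f_v = P/L_w = 12.8 / 16 = 0.8 kip/in (vertical).
Torsion M = P·e = 12.8 × 8 = 102.4 kip·in.
Critical point at (x, y) = (3.25, 4) from centroid. f_tx = M·y/J = 1.61 kip/in; f_ty = M·x/J = 1.309 kip/in.
Resultant f_max = √[f_tx² + (f_v + f_ty)²] = √[1.61² + (0.8 + 1.309)²] = 2.653 kip/in.
Capacity per unit length: φr_n = 0.75 × 0.6 × 70 × (0.707 × 0.25) = 5.568 kip/in.
2.653 ≤ 5.568 → adequate.

f_max ≈ 2.65 kip/in; adequate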